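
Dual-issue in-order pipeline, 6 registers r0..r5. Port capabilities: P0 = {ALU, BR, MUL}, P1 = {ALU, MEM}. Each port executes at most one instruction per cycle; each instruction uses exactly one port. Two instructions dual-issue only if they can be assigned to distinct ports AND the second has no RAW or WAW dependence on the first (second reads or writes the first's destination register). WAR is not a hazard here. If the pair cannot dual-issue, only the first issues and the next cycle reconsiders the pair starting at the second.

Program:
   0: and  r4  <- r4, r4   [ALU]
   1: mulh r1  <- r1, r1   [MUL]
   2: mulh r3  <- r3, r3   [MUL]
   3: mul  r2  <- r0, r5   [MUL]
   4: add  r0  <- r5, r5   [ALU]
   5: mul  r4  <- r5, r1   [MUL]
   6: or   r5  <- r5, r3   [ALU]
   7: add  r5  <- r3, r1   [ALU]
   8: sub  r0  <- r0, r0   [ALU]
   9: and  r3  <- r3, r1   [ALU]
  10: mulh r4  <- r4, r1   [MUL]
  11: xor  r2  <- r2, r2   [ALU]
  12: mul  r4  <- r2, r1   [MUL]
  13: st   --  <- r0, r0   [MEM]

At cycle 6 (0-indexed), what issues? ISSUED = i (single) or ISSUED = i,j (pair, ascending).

ISSUED = 11

0. and;mulh @i0&i1  | pair
1. mulh @i2  | no-port MUL/MUL
2. mul;add @i3&i4  | pair
3. mul;or @i5&i6  | pair
4. add;sub @i7&i8  | pair
5. and;mulh @i9&i10  | pair
6. xor @i11  | RAW r2
7. mul;st @i12&i13  | pair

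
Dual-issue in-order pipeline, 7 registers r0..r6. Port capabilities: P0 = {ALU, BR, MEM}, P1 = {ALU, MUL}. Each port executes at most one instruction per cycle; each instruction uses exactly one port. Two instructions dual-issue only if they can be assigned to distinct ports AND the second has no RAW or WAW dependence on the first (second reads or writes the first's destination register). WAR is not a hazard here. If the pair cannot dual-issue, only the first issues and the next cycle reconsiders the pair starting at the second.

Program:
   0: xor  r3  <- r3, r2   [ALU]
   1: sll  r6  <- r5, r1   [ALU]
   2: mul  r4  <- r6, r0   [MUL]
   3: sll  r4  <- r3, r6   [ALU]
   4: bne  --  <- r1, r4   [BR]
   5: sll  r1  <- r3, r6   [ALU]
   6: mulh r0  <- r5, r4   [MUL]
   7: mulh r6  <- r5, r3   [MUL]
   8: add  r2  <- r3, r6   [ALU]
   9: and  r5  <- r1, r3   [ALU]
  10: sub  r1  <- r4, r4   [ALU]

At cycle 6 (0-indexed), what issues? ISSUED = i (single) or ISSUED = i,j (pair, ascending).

c0: i0,i1 xor.ALU;sll.ALU  dual
c1: i2 mul.MUL  WAW r4
c2: i3 sll.ALU  RAW r4
c3: i4,i5 bne.BR;sll.ALU  dual
c4: i6 mulh.MUL  no-port MUL/MUL
c5: i7 mulh.MUL  RAW r6
c6: i8,i9 add.ALU;and.ALU  dual
c7: i10 sub.ALU  tail

ISSUED = 8,9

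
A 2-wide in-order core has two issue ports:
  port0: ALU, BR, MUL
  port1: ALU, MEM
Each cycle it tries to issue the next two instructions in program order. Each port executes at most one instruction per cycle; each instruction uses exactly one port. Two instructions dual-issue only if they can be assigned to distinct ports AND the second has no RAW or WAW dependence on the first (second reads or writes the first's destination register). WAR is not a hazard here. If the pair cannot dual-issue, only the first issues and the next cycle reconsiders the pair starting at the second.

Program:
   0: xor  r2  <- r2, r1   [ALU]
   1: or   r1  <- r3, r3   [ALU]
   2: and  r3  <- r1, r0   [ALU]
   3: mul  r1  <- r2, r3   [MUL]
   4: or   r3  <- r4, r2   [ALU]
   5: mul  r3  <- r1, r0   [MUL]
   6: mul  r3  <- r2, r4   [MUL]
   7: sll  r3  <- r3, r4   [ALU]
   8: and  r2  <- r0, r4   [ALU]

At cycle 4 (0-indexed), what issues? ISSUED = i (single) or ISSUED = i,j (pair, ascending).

ISSUED = 6

0. xor.ALU/or.ALU @i0&i1  | 2-wide
1. and.ALU @i2  | RAW r3
2. mul.MUL/or.ALU @i3&i4  | 2-wide
3. mul.MUL @i5  | no-port MUL/MUL
4. mul.MUL @i6  | RAW+WAW r3
5. sll.ALU/and.ALU @i7&i8  | 2-wide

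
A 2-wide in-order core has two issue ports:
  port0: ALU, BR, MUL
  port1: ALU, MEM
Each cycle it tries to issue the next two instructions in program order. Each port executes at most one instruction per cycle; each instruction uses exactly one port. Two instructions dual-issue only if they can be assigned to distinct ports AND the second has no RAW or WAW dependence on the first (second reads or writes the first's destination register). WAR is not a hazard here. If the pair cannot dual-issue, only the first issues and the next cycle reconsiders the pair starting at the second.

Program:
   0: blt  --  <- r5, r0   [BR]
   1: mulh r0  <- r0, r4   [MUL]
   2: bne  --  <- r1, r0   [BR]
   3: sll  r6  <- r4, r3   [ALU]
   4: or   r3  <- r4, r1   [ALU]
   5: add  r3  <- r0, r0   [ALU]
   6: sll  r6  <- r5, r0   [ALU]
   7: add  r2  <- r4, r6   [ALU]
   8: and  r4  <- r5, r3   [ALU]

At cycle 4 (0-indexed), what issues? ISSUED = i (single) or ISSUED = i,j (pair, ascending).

  cy0 -> i0 (blt.BR) no-port BR/MUL
  cy1 -> i1 (mulh.MUL) no-port MUL/BR
  cy2 -> i2/i3 (bne.BR sll.ALU) dual
  cy3 -> i4 (or.ALU) WAW r3
  cy4 -> i5/i6 (add.ALU sll.ALU) dual
  cy5 -> i7/i8 (add.ALU and.ALU) dual

ISSUED = 5,6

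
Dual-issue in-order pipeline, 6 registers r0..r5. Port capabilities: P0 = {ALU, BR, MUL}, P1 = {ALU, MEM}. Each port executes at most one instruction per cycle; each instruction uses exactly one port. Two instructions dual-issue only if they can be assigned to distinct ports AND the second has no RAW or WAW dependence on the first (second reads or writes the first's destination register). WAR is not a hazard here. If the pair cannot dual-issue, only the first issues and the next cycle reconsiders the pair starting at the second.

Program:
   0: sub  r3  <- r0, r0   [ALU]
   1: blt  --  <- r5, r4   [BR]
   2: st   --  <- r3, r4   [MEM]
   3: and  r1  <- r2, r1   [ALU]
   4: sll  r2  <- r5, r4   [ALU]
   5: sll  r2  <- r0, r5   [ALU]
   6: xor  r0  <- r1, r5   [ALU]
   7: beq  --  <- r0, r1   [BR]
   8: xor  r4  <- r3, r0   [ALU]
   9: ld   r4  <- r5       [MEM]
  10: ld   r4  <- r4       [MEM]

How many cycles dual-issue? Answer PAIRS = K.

PAIRS = 4

c0: i0,i1 sub;blt  pair
c1: i2,i3 st;and  pair
c2: i4 sll  WAW r2
c3: i5,i6 sll;xor  pair
c4: i7,i8 beq;xor  pair
c5: i9 ld  no-port MEM/MEM
c6: i10 ld  tail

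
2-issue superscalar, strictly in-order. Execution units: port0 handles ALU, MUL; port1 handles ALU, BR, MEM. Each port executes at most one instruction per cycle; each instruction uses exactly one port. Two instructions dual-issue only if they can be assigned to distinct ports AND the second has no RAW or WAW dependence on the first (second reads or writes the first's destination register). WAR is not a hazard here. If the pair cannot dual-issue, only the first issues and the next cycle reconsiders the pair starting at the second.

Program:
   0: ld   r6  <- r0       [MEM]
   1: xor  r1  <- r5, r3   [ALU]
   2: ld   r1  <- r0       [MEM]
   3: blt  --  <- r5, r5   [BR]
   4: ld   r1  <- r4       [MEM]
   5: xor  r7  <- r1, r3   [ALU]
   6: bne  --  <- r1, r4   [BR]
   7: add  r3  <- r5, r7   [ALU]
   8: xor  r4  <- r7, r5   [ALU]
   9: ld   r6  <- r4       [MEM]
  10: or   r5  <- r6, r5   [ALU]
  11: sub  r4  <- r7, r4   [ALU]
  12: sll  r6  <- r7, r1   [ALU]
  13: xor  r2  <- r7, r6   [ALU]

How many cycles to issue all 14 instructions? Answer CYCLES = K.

CYCLES = 10

#0 head=0: ld xor i0+i1 dual
#1 head=2: ld i2 no-port MEM/BR
#2 head=3: blt i3 no-port BR/MEM
#3 head=4: ld i4 RAW r1
#4 head=5: xor bne i5+i6 dual
#5 head=7: add xor i7+i8 dual
#6 head=9: ld i9 RAW r6
#7 head=10: or sub i10+i11 dual
#8 head=12: sll i12 RAW r6
#9 head=13: xor i13 tail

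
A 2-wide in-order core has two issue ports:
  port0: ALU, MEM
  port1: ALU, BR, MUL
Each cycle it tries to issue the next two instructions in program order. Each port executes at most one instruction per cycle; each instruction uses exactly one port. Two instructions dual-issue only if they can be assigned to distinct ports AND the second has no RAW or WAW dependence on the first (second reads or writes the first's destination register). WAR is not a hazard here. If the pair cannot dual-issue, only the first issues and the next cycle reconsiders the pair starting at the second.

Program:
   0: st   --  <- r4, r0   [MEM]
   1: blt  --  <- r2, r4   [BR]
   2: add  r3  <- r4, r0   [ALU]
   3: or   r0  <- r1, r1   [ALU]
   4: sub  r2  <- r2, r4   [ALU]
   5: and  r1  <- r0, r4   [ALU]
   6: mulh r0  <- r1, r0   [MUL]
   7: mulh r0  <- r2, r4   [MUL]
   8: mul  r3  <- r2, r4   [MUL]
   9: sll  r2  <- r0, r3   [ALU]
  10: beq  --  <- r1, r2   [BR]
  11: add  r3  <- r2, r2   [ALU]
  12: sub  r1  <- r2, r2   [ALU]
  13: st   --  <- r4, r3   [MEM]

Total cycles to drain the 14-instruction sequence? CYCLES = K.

CYCLES = 9

#0 head=0: st.MEM;blt.BR i0,i1 pair
#1 head=2: add.ALU;or.ALU i2,i3 pair
#2 head=4: sub.ALU;and.ALU i4,i5 pair
#3 head=6: mulh.MUL i6 no-port MUL/MUL
#4 head=7: mulh.MUL i7 no-port MUL/MUL
#5 head=8: mul.MUL i8 RAW r3
#6 head=9: sll.ALU i9 RAW r2
#7 head=10: beq.BR;add.ALU i10,i11 pair
#8 head=12: sub.ALU;st.MEM i12,i13 pair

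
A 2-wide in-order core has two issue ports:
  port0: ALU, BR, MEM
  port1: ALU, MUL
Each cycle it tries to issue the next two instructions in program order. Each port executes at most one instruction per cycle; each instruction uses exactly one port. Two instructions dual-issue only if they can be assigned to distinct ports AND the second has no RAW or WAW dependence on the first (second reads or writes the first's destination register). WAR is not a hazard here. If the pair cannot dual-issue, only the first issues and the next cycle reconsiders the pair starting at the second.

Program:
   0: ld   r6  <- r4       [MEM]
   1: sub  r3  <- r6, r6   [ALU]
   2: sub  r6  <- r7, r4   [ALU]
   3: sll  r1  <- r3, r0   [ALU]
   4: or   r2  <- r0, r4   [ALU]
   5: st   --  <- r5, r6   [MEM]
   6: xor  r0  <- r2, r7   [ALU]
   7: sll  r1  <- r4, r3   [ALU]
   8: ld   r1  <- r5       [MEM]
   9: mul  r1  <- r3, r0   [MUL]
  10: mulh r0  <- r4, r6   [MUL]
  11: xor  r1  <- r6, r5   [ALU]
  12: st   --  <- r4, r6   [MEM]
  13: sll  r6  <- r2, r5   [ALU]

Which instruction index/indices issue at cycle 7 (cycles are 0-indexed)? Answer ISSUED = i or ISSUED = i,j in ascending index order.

#0 head=0: ld i0 RAW r6
#1 head=1: sub/sub i1,i2 dual
#2 head=3: sll/or i3,i4 dual
#3 head=5: st/xor i5,i6 dual
#4 head=7: sll i7 WAW r1
#5 head=8: ld i8 WAW r1
#6 head=9: mul i9 no-port MUL/MUL
#7 head=10: mulh/xor i10,i11 dual
#8 head=12: st/sll i12,i13 dual

ISSUED = 10,11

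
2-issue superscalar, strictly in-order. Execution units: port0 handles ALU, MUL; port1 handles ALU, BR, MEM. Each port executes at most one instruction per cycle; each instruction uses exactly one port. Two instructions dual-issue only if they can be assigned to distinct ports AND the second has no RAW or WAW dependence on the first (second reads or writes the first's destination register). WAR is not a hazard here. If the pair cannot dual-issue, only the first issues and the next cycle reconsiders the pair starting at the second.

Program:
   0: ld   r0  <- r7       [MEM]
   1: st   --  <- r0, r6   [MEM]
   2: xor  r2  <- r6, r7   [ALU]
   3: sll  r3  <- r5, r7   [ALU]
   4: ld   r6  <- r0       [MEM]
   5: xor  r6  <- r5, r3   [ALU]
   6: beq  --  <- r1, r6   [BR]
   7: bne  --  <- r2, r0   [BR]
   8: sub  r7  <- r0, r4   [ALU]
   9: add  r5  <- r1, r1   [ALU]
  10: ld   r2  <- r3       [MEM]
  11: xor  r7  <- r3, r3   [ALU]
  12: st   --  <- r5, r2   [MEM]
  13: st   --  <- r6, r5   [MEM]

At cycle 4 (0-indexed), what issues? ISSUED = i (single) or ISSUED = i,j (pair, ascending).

ISSUED = 6

t=0 i0:ld.MEM ; no-port MEM/MEM
t=1 i1/i2:st.MEM/xor.ALU ; dual
t=2 i3/i4:sll.ALU/ld.MEM ; dual
t=3 i5:xor.ALU ; RAW r6
t=4 i6:beq.BR ; no-port BR/BR
t=5 i7/i8:bne.BR/sub.ALU ; dual
t=6 i9/i10:add.ALU/ld.MEM ; dual
t=7 i11/i12:xor.ALU/st.MEM ; dual
t=8 i13:st.MEM ; tail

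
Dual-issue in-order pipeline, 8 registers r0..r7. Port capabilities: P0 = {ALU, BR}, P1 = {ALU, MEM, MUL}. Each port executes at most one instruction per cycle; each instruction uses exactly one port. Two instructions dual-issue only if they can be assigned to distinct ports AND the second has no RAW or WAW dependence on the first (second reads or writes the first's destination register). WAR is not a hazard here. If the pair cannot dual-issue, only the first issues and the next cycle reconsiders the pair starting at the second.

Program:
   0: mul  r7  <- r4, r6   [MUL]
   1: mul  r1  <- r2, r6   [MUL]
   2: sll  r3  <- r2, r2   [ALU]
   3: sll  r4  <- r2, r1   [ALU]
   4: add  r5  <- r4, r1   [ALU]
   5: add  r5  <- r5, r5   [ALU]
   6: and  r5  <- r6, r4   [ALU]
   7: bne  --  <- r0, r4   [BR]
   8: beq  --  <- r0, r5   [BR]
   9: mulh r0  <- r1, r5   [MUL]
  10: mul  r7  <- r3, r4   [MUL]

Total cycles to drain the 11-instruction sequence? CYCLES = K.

[0] i0  mul  -- no-port MUL/MUL
[1] i1+i2  mul;sll  -- 2-wide
[2] i3  sll  -- RAW r4
[3] i4  add  -- RAW+WAW r5
[4] i5  add  -- WAW r5
[5] i6+i7  and;bne  -- 2-wide
[6] i8+i9  beq;mulh  -- 2-wide
[7] i10  mul  -- tail

CYCLES = 8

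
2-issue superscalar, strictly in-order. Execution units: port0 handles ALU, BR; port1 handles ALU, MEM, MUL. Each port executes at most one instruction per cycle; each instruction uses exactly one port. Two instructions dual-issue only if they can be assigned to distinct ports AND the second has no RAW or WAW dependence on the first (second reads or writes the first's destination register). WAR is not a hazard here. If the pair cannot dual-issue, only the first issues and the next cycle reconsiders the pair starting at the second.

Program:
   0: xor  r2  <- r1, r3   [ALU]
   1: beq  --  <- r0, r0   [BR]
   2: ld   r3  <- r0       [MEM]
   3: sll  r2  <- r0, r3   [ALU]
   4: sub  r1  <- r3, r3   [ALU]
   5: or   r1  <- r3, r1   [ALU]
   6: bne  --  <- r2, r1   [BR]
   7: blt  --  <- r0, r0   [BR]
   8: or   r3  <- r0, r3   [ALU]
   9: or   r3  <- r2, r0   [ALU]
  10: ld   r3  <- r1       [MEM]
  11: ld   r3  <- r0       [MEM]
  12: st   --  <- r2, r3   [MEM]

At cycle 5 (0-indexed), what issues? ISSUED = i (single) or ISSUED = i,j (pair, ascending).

ISSUED = 7,8

c0: i0,i1 xor.ALU;beq.BR  2-wide
c1: i2 ld.MEM  RAW r3
c2: i3,i4 sll.ALU;sub.ALU  2-wide
c3: i5 or.ALU  RAW r1
c4: i6 bne.BR  no-port BR/BR
c5: i7,i8 blt.BR;or.ALU  2-wide
c6: i9 or.ALU  WAW r3
c7: i10 ld.MEM  no-port MEM/MEM
c8: i11 ld.MEM  no-port MEM/MEM
c9: i12 st.MEM  tail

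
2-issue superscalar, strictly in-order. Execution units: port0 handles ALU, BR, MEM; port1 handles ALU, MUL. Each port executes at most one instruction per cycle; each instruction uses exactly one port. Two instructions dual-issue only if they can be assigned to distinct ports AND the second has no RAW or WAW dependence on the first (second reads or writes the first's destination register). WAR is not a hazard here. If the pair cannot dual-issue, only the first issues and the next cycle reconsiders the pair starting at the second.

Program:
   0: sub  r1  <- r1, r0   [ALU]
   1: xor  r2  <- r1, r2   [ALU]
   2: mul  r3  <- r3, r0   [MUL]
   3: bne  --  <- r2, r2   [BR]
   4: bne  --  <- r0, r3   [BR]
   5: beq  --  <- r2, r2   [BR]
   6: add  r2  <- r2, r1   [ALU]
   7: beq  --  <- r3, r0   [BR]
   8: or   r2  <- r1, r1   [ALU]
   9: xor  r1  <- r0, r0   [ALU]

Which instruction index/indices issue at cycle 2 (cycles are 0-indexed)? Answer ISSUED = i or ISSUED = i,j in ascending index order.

ISSUED = 3

0. sub @i0  | RAW r1
1. xor/mul @i1/i2  | 2-wide
2. bne @i3  | no-port BR/BR
3. bne @i4  | no-port BR/BR
4. beq/add @i5/i6  | 2-wide
5. beq/or @i7/i8  | 2-wide
6. xor @i9  | tail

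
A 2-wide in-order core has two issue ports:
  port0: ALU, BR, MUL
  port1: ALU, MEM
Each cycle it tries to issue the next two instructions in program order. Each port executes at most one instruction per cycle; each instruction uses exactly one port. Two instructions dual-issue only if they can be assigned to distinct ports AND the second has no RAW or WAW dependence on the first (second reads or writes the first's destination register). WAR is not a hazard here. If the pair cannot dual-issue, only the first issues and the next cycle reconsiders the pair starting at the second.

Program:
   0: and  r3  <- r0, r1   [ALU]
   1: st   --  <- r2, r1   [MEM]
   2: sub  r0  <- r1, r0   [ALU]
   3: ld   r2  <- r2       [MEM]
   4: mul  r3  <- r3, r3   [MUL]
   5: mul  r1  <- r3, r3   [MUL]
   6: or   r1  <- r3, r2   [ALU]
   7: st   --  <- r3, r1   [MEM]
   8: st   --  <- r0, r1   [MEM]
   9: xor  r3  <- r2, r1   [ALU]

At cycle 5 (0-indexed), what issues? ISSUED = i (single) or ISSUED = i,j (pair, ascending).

ISSUED = 7

0. and.ALU st.MEM @i0/i1  | dual
1. sub.ALU ld.MEM @i2/i3  | dual
2. mul.MUL @i4  | no-port MUL/MUL
3. mul.MUL @i5  | WAW r1
4. or.ALU @i6  | RAW r1
5. st.MEM @i7  | no-port MEM/MEM
6. st.MEM xor.ALU @i8/i9  | dual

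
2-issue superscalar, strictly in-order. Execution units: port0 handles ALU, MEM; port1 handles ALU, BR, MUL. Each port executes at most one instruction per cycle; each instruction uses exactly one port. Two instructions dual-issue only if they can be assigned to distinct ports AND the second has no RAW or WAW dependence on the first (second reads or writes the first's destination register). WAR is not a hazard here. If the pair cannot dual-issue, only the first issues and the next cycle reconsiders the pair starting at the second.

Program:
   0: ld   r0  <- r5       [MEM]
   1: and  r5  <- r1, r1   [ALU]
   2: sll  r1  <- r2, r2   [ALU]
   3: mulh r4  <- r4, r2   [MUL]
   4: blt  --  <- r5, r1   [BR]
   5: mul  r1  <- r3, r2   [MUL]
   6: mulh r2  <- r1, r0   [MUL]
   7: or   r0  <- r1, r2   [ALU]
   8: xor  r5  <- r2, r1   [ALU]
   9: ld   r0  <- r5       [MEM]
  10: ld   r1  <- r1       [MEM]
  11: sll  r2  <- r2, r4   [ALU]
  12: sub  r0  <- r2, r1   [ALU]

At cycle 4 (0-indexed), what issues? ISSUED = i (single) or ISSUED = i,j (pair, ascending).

ISSUED = 6

0. ld.MEM+and.ALU @i0+i1  | dual
1. sll.ALU+mulh.MUL @i2+i3  | dual
2. blt.BR @i4  | no-port BR/MUL
3. mul.MUL @i5  | no-port MUL/MUL
4. mulh.MUL @i6  | RAW r2
5. or.ALU+xor.ALU @i7+i8  | dual
6. ld.MEM @i9  | no-port MEM/MEM
7. ld.MEM+sll.ALU @i10+i11  | dual
8. sub.ALU @i12  | tail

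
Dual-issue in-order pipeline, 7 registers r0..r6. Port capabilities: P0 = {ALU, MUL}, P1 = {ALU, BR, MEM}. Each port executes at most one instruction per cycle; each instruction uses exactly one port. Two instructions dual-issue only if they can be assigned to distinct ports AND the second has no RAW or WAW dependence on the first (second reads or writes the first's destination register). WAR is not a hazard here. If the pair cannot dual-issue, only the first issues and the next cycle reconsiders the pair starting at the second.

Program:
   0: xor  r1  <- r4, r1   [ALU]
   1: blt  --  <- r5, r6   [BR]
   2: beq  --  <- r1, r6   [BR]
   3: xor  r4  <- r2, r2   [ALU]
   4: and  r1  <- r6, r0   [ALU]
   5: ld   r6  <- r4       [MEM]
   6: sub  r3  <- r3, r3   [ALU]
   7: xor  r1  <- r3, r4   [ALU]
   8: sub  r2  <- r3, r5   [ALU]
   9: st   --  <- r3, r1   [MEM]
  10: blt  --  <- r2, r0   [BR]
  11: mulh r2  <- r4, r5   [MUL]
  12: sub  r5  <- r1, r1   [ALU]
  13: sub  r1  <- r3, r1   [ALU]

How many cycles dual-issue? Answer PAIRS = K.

0. xor blt @i0&i1  | pair
1. beq xor @i2&i3  | pair
2. and ld @i4&i5  | pair
3. sub @i6  | RAW r3
4. xor sub @i7&i8  | pair
5. st @i9  | no-port MEM/BR
6. blt mulh @i10&i11  | pair
7. sub sub @i12&i13  | pair

PAIRS = 6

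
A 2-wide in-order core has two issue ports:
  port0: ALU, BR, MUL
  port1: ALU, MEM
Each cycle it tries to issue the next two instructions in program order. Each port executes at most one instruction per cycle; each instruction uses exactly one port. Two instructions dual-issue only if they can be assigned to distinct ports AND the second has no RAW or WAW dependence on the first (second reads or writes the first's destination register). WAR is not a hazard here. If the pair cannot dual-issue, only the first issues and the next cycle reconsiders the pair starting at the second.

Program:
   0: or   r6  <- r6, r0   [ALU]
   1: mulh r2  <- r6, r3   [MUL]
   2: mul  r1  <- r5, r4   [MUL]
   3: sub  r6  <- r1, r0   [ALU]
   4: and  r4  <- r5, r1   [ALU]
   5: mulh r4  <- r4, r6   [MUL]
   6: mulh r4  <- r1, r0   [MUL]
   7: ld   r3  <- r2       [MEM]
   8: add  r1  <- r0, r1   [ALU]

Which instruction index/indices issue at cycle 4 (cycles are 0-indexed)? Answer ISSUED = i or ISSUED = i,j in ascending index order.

  cy0 -> i0 (or) RAW r6
  cy1 -> i1 (mulh) no-port MUL/MUL
  cy2 -> i2 (mul) RAW r1
  cy3 -> i3/i4 (sub+and) dual
  cy4 -> i5 (mulh) no-port MUL/MUL
  cy5 -> i6/i7 (mulh+ld) dual
  cy6 -> i8 (add) tail

ISSUED = 5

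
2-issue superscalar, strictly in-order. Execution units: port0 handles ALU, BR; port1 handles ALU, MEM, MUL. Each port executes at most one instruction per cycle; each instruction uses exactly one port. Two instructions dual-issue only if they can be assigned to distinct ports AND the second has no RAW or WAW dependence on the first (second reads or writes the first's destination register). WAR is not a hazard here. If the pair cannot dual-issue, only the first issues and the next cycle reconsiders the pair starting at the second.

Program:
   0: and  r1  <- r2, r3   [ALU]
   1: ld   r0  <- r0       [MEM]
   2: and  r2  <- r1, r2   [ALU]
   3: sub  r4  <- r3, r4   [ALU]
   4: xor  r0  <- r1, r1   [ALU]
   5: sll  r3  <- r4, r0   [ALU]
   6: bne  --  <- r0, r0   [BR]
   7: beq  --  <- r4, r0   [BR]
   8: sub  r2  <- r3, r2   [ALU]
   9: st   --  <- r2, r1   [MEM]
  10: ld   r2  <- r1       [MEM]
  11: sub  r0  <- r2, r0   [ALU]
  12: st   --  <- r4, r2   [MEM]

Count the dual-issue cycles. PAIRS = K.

0. and/ld @i0,i1  | pair
1. and/sub @i2,i3  | pair
2. xor @i4  | RAW r0
3. sll/bne @i5,i6  | pair
4. beq/sub @i7,i8  | pair
5. st @i9  | no-port MEM/MEM
6. ld @i10  | RAW r2
7. sub/st @i11,i12  | pair

PAIRS = 5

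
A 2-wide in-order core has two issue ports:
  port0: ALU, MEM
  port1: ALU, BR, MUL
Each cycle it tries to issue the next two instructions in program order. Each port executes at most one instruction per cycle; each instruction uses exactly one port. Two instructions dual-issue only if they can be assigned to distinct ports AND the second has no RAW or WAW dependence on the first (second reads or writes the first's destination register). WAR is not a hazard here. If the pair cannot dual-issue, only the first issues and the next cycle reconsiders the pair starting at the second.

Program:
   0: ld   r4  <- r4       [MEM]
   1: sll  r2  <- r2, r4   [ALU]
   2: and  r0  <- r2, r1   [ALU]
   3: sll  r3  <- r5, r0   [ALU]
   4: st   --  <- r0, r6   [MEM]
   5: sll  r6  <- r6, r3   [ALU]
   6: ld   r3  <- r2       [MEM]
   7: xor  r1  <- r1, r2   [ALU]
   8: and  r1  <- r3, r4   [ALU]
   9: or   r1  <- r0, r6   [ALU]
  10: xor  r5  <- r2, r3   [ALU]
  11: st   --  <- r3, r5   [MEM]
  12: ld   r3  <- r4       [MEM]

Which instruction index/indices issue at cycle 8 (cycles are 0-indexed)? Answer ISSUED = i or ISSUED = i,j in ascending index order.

c0: i0 ld  RAW r4
c1: i1 sll  RAW r2
c2: i2 and  RAW r0
c3: i3,i4 sll;st  pair
c4: i5,i6 sll;ld  pair
c5: i7 xor  WAW r1
c6: i8 and  WAW r1
c7: i9,i10 or;xor  pair
c8: i11 st  no-port MEM/MEM
c9: i12 ld  tail

ISSUED = 11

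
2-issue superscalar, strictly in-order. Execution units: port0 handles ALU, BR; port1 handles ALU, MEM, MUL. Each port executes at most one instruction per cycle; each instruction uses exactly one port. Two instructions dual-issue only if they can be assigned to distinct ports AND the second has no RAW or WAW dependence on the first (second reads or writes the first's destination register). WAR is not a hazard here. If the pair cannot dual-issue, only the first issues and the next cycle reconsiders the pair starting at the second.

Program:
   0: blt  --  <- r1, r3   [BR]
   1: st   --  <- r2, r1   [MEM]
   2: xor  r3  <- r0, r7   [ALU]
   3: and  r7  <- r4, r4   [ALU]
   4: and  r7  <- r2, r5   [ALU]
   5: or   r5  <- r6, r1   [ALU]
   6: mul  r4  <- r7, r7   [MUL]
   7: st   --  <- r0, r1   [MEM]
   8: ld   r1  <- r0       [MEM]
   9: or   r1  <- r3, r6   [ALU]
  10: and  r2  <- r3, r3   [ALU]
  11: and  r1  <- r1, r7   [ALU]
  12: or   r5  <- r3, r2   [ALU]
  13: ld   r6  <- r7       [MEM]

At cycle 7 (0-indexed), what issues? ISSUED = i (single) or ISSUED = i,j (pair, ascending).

ISSUED = 11,12

#0 head=0: blt st i0,i1 dual
#1 head=2: xor and i2,i3 dual
#2 head=4: and or i4,i5 dual
#3 head=6: mul i6 no-port MUL/MEM
#4 head=7: st i7 no-port MEM/MEM
#5 head=8: ld i8 WAW r1
#6 head=9: or and i9,i10 dual
#7 head=11: and or i11,i12 dual
#8 head=13: ld i13 tail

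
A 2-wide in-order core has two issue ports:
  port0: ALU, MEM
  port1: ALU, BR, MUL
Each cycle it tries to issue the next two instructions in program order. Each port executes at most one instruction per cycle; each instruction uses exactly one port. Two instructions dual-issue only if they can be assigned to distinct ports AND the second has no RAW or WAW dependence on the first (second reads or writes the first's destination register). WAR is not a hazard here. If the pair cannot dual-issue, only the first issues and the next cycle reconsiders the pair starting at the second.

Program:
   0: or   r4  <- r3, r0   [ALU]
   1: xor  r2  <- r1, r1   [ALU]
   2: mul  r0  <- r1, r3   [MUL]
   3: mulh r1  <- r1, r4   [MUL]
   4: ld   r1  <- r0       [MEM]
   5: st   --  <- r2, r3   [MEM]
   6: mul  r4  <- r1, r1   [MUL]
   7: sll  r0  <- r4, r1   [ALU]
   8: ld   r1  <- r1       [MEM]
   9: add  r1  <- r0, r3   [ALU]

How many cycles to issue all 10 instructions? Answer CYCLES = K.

CYCLES = 7

  cy0 -> i0,i1 (or.ALU+xor.ALU) dual
  cy1 -> i2 (mul.MUL) no-port MUL/MUL
  cy2 -> i3 (mulh.MUL) WAW r1
  cy3 -> i4 (ld.MEM) no-port MEM/MEM
  cy4 -> i5,i6 (st.MEM+mul.MUL) dual
  cy5 -> i7,i8 (sll.ALU+ld.MEM) dual
  cy6 -> i9 (add.ALU) tail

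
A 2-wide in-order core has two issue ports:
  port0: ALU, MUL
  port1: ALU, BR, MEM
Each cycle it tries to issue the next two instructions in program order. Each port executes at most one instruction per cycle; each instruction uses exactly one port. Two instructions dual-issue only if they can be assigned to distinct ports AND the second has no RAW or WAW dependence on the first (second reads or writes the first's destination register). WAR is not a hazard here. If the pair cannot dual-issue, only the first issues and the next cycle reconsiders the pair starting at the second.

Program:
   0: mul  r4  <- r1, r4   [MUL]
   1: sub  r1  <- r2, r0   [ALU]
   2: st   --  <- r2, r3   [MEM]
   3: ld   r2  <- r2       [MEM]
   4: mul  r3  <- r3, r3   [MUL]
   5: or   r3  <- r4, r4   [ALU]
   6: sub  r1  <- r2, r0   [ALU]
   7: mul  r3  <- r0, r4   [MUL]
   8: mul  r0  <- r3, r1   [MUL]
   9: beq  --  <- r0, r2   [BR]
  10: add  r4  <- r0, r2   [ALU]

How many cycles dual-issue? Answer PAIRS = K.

PAIRS = 4

#0 head=0: mul.MUL;sub.ALU i0+i1 dual
#1 head=2: st.MEM i2 no-port MEM/MEM
#2 head=3: ld.MEM;mul.MUL i3+i4 dual
#3 head=5: or.ALU;sub.ALU i5+i6 dual
#4 head=7: mul.MUL i7 no-port MUL/MUL
#5 head=8: mul.MUL i8 RAW r0
#6 head=9: beq.BR;add.ALU i9+i10 dual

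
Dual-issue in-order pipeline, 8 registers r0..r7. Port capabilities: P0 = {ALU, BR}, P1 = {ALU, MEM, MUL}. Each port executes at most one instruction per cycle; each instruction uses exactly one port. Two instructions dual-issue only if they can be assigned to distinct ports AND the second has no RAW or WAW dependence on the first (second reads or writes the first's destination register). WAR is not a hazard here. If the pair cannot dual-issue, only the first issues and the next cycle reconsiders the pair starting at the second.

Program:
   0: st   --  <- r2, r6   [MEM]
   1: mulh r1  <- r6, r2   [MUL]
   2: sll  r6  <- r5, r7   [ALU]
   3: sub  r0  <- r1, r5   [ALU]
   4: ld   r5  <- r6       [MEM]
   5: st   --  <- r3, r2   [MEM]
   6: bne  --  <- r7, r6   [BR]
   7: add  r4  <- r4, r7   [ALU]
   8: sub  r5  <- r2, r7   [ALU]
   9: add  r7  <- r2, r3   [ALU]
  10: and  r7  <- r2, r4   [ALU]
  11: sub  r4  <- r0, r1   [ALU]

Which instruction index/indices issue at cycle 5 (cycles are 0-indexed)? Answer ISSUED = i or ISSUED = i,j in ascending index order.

ISSUED = 9

[0] i0  st.MEM  -- no-port MEM/MUL
[1] i1,i2  mulh.MUL+sll.ALU  -- pair
[2] i3,i4  sub.ALU+ld.MEM  -- pair
[3] i5,i6  st.MEM+bne.BR  -- pair
[4] i7,i8  add.ALU+sub.ALU  -- pair
[5] i9  add.ALU  -- WAW r7
[6] i10,i11  and.ALU+sub.ALU  -- pair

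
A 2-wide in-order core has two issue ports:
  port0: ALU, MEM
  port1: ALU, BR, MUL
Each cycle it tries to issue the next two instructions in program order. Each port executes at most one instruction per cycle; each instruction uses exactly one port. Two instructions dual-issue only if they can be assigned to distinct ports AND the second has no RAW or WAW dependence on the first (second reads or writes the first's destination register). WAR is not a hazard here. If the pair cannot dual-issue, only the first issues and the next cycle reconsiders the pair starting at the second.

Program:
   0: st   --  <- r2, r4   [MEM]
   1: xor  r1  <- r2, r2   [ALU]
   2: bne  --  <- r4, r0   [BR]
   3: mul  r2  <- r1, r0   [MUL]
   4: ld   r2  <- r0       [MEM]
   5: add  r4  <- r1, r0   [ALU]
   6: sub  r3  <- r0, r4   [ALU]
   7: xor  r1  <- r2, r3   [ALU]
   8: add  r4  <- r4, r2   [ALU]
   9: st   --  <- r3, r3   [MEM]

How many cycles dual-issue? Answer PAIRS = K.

0. st.MEM xor.ALU @i0+i1  | dual
1. bne.BR @i2  | no-port BR/MUL
2. mul.MUL @i3  | WAW r2
3. ld.MEM add.ALU @i4+i5  | dual
4. sub.ALU @i6  | RAW r3
5. xor.ALU add.ALU @i7+i8  | dual
6. st.MEM @i9  | tail

PAIRS = 3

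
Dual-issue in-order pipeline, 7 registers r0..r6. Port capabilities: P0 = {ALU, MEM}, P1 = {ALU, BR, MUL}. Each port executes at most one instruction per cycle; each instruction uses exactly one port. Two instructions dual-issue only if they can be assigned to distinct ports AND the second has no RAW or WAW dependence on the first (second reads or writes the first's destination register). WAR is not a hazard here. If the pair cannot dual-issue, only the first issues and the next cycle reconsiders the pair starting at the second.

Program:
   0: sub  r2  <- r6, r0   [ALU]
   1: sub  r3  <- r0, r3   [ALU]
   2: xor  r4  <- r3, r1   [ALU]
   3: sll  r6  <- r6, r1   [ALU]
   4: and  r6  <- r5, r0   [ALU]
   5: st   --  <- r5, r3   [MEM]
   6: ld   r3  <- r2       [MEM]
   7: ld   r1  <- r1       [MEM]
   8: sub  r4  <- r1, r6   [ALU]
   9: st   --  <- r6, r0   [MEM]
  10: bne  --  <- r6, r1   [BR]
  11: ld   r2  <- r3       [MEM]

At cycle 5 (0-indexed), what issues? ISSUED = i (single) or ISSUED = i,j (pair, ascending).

ISSUED = 8,9

  cy0 -> i0+i1 (sub.ALU/sub.ALU) dual
  cy1 -> i2+i3 (xor.ALU/sll.ALU) dual
  cy2 -> i4+i5 (and.ALU/st.MEM) dual
  cy3 -> i6 (ld.MEM) no-port MEM/MEM
  cy4 -> i7 (ld.MEM) RAW r1
  cy5 -> i8+i9 (sub.ALU/st.MEM) dual
  cy6 -> i10+i11 (bne.BR/ld.MEM) dual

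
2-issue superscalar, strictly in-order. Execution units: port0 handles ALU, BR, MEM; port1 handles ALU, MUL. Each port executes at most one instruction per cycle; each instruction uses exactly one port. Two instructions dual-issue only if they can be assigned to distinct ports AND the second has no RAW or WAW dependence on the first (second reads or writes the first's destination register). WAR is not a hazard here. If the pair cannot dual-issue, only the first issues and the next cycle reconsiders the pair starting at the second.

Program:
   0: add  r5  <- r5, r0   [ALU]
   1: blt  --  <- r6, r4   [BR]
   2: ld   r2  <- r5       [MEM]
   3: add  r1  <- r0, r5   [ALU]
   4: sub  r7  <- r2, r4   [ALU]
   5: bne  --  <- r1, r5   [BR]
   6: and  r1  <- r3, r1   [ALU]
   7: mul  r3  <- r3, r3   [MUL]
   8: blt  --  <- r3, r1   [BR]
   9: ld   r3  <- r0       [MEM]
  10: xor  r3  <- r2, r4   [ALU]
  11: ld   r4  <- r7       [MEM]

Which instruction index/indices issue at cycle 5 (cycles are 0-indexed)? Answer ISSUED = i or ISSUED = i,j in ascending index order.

ISSUED = 9

#0 head=0: add.ALU+blt.BR i0&i1 dual
#1 head=2: ld.MEM+add.ALU i2&i3 dual
#2 head=4: sub.ALU+bne.BR i4&i5 dual
#3 head=6: and.ALU+mul.MUL i6&i7 dual
#4 head=8: blt.BR i8 no-port BR/MEM
#5 head=9: ld.MEM i9 WAW r3
#6 head=10: xor.ALU+ld.MEM i10&i11 dual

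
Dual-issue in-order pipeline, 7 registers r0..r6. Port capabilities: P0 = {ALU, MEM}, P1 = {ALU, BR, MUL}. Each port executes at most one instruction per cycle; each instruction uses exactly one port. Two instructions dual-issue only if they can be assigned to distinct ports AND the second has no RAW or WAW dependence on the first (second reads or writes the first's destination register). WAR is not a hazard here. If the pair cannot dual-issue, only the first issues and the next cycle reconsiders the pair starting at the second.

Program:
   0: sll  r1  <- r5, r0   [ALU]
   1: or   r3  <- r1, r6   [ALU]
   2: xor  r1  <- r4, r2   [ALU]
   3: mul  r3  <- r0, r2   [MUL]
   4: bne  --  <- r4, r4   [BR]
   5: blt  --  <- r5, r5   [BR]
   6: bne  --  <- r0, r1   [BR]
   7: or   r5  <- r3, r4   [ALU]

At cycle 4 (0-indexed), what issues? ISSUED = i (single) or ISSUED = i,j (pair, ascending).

ISSUED = 5

t=0 i0:sll ; RAW r1
t=1 i1/i2:or+xor ; 2-wide
t=2 i3:mul ; no-port MUL/BR
t=3 i4:bne ; no-port BR/BR
t=4 i5:blt ; no-port BR/BR
t=5 i6/i7:bne+or ; 2-wide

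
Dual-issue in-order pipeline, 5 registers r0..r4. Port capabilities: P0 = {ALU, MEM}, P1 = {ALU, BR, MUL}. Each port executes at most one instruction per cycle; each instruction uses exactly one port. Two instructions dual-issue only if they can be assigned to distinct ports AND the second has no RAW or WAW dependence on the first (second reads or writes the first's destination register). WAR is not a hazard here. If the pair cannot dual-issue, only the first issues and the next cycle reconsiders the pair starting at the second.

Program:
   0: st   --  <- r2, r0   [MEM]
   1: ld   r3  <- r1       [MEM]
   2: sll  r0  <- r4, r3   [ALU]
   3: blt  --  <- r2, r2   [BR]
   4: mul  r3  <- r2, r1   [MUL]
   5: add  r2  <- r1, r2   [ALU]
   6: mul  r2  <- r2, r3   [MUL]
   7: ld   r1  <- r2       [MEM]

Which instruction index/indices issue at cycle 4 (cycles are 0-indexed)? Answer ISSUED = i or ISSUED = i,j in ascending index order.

ISSUED = 6

#0 head=0: st i0 no-port MEM/MEM
#1 head=1: ld i1 RAW r3
#2 head=2: sll+blt i2/i3 dual
#3 head=4: mul+add i4/i5 dual
#4 head=6: mul i6 RAW r2
#5 head=7: ld i7 tail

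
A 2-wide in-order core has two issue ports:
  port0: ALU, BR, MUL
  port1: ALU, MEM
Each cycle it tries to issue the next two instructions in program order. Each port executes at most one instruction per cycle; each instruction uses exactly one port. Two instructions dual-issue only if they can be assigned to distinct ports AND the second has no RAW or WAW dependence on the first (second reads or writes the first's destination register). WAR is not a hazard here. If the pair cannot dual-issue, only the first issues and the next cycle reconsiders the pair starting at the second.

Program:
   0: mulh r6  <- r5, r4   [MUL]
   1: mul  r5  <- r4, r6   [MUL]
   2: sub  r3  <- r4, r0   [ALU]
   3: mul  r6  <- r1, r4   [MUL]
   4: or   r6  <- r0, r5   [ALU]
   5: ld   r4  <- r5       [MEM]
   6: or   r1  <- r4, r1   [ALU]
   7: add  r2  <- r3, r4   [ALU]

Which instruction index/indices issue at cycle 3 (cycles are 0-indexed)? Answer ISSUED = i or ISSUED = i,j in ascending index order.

0. mulh @i0  | no-port MUL/MUL
1. mul+sub @i1&i2  | 2-wide
2. mul @i3  | WAW r6
3. or+ld @i4&i5  | 2-wide
4. or+add @i6&i7  | 2-wide

ISSUED = 4,5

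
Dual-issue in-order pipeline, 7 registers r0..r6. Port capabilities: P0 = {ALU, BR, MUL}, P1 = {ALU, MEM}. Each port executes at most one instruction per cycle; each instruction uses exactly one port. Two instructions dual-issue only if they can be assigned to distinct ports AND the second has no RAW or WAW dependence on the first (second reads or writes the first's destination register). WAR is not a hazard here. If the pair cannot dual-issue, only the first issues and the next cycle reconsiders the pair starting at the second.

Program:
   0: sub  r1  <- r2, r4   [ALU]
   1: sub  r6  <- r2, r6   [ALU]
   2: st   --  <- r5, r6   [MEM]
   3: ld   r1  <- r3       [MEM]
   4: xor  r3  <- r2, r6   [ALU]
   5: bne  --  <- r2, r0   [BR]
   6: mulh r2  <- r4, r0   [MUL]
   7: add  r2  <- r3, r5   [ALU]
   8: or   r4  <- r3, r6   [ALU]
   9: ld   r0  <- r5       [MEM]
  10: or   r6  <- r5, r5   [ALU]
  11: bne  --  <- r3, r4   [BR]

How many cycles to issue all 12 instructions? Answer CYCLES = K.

CYCLES = 8

[0] i0,i1  sub/sub  -- pair
[1] i2  st  -- no-port MEM/MEM
[2] i3,i4  ld/xor  -- pair
[3] i5  bne  -- no-port BR/MUL
[4] i6  mulh  -- WAW r2
[5] i7,i8  add/or  -- pair
[6] i9,i10  ld/or  -- pair
[7] i11  bne  -- tail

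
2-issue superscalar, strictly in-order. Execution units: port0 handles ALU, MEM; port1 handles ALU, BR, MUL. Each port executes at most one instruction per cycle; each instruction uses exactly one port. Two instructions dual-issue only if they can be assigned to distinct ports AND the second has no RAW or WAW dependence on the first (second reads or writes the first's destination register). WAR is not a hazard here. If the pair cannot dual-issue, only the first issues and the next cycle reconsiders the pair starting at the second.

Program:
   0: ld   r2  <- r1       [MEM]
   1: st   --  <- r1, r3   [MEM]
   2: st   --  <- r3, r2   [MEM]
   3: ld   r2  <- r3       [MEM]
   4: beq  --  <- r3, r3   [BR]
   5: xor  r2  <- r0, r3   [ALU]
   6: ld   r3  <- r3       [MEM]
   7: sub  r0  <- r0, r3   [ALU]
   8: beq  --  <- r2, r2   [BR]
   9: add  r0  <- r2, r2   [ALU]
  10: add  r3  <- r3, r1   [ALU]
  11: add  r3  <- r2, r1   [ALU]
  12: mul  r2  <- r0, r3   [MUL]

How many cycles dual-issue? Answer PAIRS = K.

  cy0 -> i0 (ld) no-port MEM/MEM
  cy1 -> i1 (st) no-port MEM/MEM
  cy2 -> i2 (st) no-port MEM/MEM
  cy3 -> i3+i4 (ld+beq) 2-wide
  cy4 -> i5+i6 (xor+ld) 2-wide
  cy5 -> i7+i8 (sub+beq) 2-wide
  cy6 -> i9+i10 (add+add) 2-wide
  cy7 -> i11 (add) RAW r3
  cy8 -> i12 (mul) tail

PAIRS = 4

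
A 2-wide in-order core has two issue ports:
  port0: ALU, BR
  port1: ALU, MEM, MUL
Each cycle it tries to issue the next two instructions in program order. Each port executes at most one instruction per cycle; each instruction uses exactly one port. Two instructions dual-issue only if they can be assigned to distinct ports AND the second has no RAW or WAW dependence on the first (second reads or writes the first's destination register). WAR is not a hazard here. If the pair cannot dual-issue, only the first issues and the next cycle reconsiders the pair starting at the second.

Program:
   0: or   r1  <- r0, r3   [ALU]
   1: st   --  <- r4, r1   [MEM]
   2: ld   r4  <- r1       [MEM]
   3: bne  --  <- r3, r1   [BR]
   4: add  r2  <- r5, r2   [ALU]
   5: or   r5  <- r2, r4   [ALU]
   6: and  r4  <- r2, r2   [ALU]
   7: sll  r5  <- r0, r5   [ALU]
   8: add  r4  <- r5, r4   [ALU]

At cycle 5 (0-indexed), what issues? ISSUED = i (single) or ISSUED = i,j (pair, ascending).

ISSUED = 7

#0 head=0: or.ALU i0 RAW r1
#1 head=1: st.MEM i1 no-port MEM/MEM
#2 head=2: ld.MEM+bne.BR i2,i3 2-wide
#3 head=4: add.ALU i4 RAW r2
#4 head=5: or.ALU+and.ALU i5,i6 2-wide
#5 head=7: sll.ALU i7 RAW r5
#6 head=8: add.ALU i8 tail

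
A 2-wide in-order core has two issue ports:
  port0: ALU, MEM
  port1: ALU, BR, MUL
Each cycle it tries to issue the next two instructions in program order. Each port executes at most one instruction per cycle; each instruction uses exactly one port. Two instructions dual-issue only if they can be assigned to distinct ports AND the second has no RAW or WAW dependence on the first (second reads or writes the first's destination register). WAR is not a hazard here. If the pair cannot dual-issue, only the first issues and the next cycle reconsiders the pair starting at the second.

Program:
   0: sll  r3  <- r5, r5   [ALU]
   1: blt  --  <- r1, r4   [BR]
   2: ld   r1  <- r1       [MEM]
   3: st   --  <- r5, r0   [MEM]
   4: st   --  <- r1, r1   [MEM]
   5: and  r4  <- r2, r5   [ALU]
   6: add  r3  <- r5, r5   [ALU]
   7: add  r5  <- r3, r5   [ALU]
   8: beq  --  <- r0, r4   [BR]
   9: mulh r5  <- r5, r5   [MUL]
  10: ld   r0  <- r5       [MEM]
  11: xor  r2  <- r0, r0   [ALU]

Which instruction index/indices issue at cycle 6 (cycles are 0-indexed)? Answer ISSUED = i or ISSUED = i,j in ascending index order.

ISSUED = 9

c0: i0/i1 sll+blt  pair
c1: i2 ld  no-port MEM/MEM
c2: i3 st  no-port MEM/MEM
c3: i4/i5 st+and  pair
c4: i6 add  RAW r3
c5: i7/i8 add+beq  pair
c6: i9 mulh  RAW r5
c7: i10 ld  RAW r0
c8: i11 xor  tail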